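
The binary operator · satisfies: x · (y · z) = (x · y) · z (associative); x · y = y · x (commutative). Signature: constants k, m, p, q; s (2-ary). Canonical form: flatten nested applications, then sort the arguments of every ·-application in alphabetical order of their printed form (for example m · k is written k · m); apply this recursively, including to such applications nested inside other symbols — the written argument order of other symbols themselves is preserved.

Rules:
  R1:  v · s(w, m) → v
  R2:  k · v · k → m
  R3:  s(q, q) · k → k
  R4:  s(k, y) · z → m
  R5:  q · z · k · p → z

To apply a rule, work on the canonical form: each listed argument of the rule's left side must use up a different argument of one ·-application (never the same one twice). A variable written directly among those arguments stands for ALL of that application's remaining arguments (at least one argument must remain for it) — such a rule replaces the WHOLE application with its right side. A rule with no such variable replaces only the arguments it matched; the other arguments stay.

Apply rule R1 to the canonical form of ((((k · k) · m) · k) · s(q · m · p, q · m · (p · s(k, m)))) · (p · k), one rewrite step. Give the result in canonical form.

Canonical form:  k · k · k · k · m · p · s(m · p · q, m · p · q · s(k, m))
R1 matches:  uses s(k, m);  v := m · p · q, w := k
Every leftover argument binds to the variable; the entire application is replaced.
Result:  k · k · k · k · m · p · s(m · p · q, m · p · q)

Answer: k · k · k · k · m · p · s(m · p · q, m · p · q)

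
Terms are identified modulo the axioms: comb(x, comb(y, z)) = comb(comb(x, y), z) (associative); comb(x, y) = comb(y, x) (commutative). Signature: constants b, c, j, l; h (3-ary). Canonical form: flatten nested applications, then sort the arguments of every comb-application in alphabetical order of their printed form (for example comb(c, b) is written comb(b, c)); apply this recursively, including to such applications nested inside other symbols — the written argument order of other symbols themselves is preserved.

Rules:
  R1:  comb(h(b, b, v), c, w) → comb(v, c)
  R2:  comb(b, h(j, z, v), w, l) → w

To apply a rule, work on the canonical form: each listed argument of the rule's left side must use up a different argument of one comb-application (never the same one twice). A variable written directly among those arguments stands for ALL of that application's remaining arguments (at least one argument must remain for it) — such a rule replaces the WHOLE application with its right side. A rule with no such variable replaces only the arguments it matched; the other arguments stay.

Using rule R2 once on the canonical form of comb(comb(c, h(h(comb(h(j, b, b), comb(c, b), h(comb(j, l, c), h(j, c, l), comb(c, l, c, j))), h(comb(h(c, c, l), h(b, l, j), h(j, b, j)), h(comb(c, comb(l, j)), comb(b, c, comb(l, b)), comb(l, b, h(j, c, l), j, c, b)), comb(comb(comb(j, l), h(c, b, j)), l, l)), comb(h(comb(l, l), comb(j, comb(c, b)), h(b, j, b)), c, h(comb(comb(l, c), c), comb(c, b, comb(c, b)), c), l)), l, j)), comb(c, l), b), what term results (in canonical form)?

Answer: comb(b, c, c, h(h(comb(b, c, h(comb(c, j, l), h(j, c, l), comb(c, c, j, l)), h(j, b, b)), h(comb(h(b, l, j), h(c, c, l), h(j, b, j)), h(comb(c, j, l), comb(b, b, c, l), comb(b, c, j)), comb(h(c, b, j), j, l, l, l)), comb(c, h(comb(c, c, l), comb(b, b, c, c), c), h(comb(l, l), comb(b, c, j), h(b, j, b)), l)), l, j), l)

Derivation:
Canonical form:  comb(b, c, c, h(h(comb(b, c, h(comb(c, j, l), h(j, c, l), comb(c, c, j, l)), h(j, b, b)), h(comb(h(b, l, j), h(c, c, l), h(j, b, j)), h(comb(c, j, l), comb(b, b, c, l), comb(b, b, c, h(j, c, l), j, l)), comb(h(c, b, j), j, l, l, l)), comb(c, h(comb(c, c, l), comb(b, b, c, c), c), h(comb(l, l), comb(b, c, j), h(b, j, b)), l)), l, j), l)
Match R2:  consume b, h(j, c, l), l;  v := l, w := comb(b, c, j), z := c
The extension variable absorbs all remaining arguments, so the whole application is rewritten.
Result:  comb(b, c, c, h(h(comb(b, c, h(comb(c, j, l), h(j, c, l), comb(c, c, j, l)), h(j, b, b)), h(comb(h(b, l, j), h(c, c, l), h(j, b, j)), h(comb(c, j, l), comb(b, b, c, l), comb(b, c, j)), comb(h(c, b, j), j, l, l, l)), comb(c, h(comb(c, c, l), comb(b, b, c, c), c), h(comb(l, l), comb(b, c, j), h(b, j, b)), l)), l, j), l)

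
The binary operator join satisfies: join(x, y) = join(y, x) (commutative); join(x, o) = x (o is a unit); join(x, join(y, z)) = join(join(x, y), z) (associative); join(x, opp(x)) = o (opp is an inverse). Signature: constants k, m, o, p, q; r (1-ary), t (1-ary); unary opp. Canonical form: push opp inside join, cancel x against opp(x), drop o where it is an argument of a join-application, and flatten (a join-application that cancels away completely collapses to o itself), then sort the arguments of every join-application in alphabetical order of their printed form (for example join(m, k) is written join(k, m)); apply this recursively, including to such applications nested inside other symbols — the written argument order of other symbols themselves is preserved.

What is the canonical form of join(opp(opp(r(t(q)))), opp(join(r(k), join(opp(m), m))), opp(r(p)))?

Answer: join(opp(r(k)), opp(r(p)), r(t(q)))

Derivation:
Push opp inside:  distribute opp over join and collapse double opp
Cancel inverse pairs:  m cancels
Collect:  join(r(t(q)), opp(r(k)), opp(r(p)))
Sort:  join(opp(r(k)), opp(r(p)), r(t(q)))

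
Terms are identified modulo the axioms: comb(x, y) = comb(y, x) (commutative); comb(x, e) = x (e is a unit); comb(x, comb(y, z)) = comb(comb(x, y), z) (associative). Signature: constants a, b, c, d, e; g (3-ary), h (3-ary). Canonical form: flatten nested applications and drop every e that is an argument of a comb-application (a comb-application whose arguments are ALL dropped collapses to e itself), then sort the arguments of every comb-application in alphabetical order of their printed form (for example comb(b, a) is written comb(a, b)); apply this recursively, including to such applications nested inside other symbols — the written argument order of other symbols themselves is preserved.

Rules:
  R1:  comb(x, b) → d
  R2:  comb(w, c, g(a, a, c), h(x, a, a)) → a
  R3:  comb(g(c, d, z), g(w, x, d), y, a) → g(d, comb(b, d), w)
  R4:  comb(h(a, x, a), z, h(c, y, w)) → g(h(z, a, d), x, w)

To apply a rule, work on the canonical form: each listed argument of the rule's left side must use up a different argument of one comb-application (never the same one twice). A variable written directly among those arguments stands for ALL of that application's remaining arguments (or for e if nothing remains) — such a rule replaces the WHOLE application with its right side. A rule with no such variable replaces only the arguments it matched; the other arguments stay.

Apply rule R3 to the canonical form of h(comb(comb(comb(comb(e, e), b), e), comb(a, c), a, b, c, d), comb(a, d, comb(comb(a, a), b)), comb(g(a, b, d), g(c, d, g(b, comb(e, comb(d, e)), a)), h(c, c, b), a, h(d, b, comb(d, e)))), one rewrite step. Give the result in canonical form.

Answer: h(comb(a, a, b, b, c, c, d), comb(a, a, a, b, d), g(d, comb(b, d), a))

Derivation:
Canonical form:  h(comb(a, a, b, b, c, c, d), comb(a, a, a, b, d), comb(a, g(a, b, d), g(c, d, g(b, d, a)), h(c, c, b), h(d, b, d)))
R3 matches:  uses a, g(a, b, d), g(c, d, g(b, d, a));  w := a, x := b, y := comb(h(c, c, b), h(d, b, d)), z := g(b, d, a)
Every leftover argument binds to the variable; the entire application is replaced.
Giving:  h(comb(a, a, b, b, c, c, d), comb(a, a, a, b, d), g(d, comb(b, d), a))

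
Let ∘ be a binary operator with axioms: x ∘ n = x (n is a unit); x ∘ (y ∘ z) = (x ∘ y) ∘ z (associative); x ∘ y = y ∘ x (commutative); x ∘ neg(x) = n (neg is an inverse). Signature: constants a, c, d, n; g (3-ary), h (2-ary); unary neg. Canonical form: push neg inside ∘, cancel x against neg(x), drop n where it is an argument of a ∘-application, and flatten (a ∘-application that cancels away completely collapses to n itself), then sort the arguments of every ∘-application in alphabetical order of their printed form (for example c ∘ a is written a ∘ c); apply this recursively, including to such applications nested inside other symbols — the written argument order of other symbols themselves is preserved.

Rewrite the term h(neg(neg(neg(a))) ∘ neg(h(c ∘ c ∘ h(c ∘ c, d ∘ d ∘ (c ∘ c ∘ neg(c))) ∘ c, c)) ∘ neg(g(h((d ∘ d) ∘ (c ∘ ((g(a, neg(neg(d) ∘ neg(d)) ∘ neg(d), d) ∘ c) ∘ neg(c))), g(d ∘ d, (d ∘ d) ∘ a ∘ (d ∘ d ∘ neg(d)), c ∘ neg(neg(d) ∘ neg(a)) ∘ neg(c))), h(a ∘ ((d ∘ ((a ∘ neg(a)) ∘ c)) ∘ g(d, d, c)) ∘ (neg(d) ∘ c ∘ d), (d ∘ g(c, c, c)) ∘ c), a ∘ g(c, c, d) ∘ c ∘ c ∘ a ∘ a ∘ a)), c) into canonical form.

Answer: h(neg(a) ∘ neg(g(h(c ∘ d ∘ d ∘ g(a, d, d), g(d ∘ d, a ∘ d ∘ d ∘ d, a ∘ d)), h(a ∘ c ∘ c ∘ d ∘ g(d, d, c), c ∘ d ∘ g(c, c, c)), a ∘ a ∘ a ∘ a ∘ c ∘ c ∘ g(c, c, d))) ∘ neg(h(c ∘ c ∘ c ∘ h(c ∘ c, c ∘ d ∘ d), c)), c)

Derivation:
Focus inside:  neg(neg(neg(a))) ∘ neg(h(c ∘ c ∘ h(c ∘ c, d ∘ d ∘ (c ∘ c ∘ neg(c))) ∘ c, c)) ∘ neg(g(h((d ∘ d) ∘ (c ∘ ((g(a, neg(neg(d) ∘ neg(d)) ∘ neg(d), d) ∘ c) ∘ neg(c))), g(d ∘ d, (d ∘ d) ∘ a ∘ (d ∘ d ∘ neg(d)), c ∘ neg(neg(d) ∘ neg(a)) ∘ neg(c))), h(a ∘ ((d ∘ ((a ∘ neg(a)) ∘ c)) ∘ g(d, d, c)) ∘ (neg(d) ∘ c ∘ d), (d ∘ g(c, c, c)) ∘ c), a ∘ g(c, c, d) ∘ c ∘ c ∘ a ∘ a ∘ a))
Push neg inside:  distribute neg over ∘ and collapse double neg
Collect:  neg(a) ∘ neg(h(c ∘ c ∘ c ∘ h(c ∘ c, c ∘ d ∘ d), c)) ∘ neg(g(h(c ∘ d ∘ d ∘ g(a, d, d), g(d ∘ d, a ∘ d ∘ d ∘ d, a ∘ d)), h(a ∘ c ∘ c ∘ d ∘ g(d, d, c), c ∘ d ∘ g(c, c, c)), a ∘ a ∘ a ∘ a ∘ c ∘ c ∘ g(c, c, d)))
Sort:  neg(a) ∘ neg(g(h(c ∘ d ∘ d ∘ g(a, d, d), g(d ∘ d, a ∘ d ∘ d ∘ d, a ∘ d)), h(a ∘ c ∘ c ∘ d ∘ g(d, d, c), c ∘ d ∘ g(c, c, c)), a ∘ a ∘ a ∘ a ∘ c ∘ c ∘ g(c, c, d))) ∘ neg(h(c ∘ c ∘ c ∘ h(c ∘ c, c ∘ d ∘ d), c))
Put back:  h(neg(a) ∘ neg(g(h(c ∘ d ∘ d ∘ g(a, d, d), g(d ∘ d, a ∘ d ∘ d ∘ d, a ∘ d)), h(a ∘ c ∘ c ∘ d ∘ g(d, d, c), c ∘ d ∘ g(c, c, c)), a ∘ a ∘ a ∘ a ∘ c ∘ c ∘ g(c, c, d))) ∘ neg(h(c ∘ c ∘ c ∘ h(c ∘ c, c ∘ d ∘ d), c)), c)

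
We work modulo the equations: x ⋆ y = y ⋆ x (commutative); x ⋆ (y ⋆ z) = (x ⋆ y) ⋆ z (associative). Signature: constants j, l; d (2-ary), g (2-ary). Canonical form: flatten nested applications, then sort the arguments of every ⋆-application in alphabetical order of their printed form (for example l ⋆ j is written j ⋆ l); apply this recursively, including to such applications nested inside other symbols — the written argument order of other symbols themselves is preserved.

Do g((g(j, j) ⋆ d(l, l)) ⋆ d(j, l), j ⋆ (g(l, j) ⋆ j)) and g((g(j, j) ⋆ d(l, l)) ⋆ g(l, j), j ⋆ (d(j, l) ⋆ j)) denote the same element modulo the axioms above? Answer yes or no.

Left:  g((g(j, j) ⋆ d(l, l)) ⋆ d(j, l), j ⋆ (g(l, j) ⋆ j))
  Focus inside:  (g(j, j) ⋆ d(l, l)) ⋆ d(j, l)
  Un-nest:  g(j, j) ⋆ d(l, l) ⋆ d(j, l)
  Sort:  d(j, l) ⋆ d(l, l) ⋆ g(j, j)
  Reassemble:  g(d(j, l) ⋆ d(l, l) ⋆ g(j, j), g(l, j) ⋆ j ⋆ j)
Right:  g((g(j, j) ⋆ d(l, l)) ⋆ g(l, j), j ⋆ (d(j, l) ⋆ j))
  Focus inside:  (g(j, j) ⋆ d(l, l)) ⋆ g(l, j)
  Flatten:  g(j, j) ⋆ d(l, l) ⋆ g(l, j)
  Sort:  d(l, l) ⋆ g(j, j) ⋆ g(l, j)
  Reassemble:  g(d(l, l) ⋆ g(j, j) ⋆ g(l, j), d(j, l) ⋆ j ⋆ j)

Answer: no — g(d(j, l) ⋆ d(l, l) ⋆ g(j, j), g(l, j) ⋆ j ⋆ j) vs g(d(l, l) ⋆ g(j, j) ⋆ g(l, j), d(j, l) ⋆ j ⋆ j)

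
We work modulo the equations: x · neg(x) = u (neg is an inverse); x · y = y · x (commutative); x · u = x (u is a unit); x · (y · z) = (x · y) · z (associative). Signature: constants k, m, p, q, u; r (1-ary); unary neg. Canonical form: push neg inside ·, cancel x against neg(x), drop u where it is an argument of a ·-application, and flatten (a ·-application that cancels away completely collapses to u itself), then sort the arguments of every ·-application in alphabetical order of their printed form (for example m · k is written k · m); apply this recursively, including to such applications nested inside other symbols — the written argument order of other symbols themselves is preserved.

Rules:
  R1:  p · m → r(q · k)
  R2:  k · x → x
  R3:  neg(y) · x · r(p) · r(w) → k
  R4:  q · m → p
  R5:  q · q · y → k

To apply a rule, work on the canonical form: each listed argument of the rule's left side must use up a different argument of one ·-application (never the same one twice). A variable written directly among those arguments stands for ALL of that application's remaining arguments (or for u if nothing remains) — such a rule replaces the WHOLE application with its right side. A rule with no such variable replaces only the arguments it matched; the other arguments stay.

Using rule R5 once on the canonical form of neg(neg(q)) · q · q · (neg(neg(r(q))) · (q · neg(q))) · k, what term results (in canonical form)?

Answer: k

Derivation:
Canonical form:  k · q · q · q · r(q)
Match R5:  consume q, q;  y := k · q · r(q)
Every leftover argument binds to the variable; the entire application is replaced.
New term:  k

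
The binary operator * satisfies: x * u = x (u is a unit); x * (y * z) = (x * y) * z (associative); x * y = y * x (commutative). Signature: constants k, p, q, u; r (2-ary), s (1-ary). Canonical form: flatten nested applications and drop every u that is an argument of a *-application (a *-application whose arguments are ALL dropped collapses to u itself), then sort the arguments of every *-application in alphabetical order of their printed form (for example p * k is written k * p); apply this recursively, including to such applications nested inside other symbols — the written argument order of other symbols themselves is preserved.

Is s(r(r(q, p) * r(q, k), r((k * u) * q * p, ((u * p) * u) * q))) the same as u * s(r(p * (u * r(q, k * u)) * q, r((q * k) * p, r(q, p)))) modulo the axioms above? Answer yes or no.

Left:  s(r(r(q, p) * r(q, k), r((k * u) * q * p, ((u * p) * u) * q)))
  Work inside:  ((u * p) * u) * q
  Merge nested applications:  u * p * u * q
  Unit:  drop u (×2)
  Sort arguments:  p * q
  Put back:  s(r(r(q, k) * r(q, p), r(k * p * q, p * q)))
Right:  u * s(r(p * (u * r(q, k * u)) * q, r((q * k) * p, r(q, p))))
  Canonicalize subterm:  s(r(p * (u * r(q, k * u)) * q, r((q * k) * p, r(q, p))))  →  s(r(p * q * r(q, k), r(k * p * q, r(q, p))))
  Units out:  drop u
  Sort:  s(r(p * q * r(q, k), r(k * p * q, r(q, p))))

Answer: no — s(r(r(q, k) * r(q, p), r(k * p * q, p * q))) vs s(r(p * q * r(q, k), r(k * p * q, r(q, p))))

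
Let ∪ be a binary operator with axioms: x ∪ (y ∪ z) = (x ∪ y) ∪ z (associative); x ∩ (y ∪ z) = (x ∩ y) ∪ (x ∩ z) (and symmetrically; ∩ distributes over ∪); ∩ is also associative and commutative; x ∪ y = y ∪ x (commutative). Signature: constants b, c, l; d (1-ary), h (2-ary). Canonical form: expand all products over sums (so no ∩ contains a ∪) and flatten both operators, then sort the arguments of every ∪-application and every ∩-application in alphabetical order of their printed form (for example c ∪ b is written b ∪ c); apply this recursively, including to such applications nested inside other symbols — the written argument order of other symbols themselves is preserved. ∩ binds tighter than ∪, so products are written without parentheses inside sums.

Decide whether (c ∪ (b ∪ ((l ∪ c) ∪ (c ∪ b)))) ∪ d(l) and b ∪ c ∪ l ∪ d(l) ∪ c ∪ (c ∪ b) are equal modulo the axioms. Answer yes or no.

Left:  (c ∪ (b ∪ ((l ∪ c) ∪ (c ∪ b)))) ∪ d(l)
  Merge nested applications:  c ∪ b ∪ l ∪ c ∪ c ∪ b ∪ d(l)
  Sort:  b ∪ b ∪ c ∪ c ∪ c ∪ d(l) ∪ l
Right:  b ∪ c ∪ l ∪ d(l) ∪ c ∪ (c ∪ b)
  Merge nested applications:  b ∪ c ∪ l ∪ d(l) ∪ c ∪ c ∪ b
  Order the arguments:  b ∪ b ∪ c ∪ c ∪ c ∪ d(l) ∪ l

Answer: yes — both canonical forms are b ∪ b ∪ c ∪ c ∪ c ∪ d(l) ∪ l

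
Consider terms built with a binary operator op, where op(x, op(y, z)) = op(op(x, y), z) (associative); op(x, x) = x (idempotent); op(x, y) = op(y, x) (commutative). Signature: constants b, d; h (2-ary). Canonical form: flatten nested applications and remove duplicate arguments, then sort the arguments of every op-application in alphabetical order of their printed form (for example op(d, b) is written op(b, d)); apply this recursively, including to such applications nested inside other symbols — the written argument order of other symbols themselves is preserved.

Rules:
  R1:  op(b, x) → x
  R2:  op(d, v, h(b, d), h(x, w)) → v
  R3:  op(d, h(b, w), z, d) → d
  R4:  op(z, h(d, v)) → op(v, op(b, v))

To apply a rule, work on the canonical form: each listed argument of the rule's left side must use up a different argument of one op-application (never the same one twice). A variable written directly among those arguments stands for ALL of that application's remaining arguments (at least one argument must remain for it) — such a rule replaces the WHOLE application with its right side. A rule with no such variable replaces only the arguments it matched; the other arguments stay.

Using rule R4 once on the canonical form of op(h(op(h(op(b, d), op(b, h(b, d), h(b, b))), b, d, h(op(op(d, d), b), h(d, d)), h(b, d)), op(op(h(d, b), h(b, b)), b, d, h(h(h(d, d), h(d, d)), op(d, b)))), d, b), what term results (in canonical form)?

Canonical form:  op(b, d, h(op(b, d, h(b, d), h(op(b, d), h(d, d)), h(op(b, d), op(b, h(b, b), h(b, d)))), op(b, d, h(b, b), h(d, b), h(h(h(d, d), h(d, d)), op(b, d)))))
R4 matches:  uses h(d, b);  v := b, z := op(b, d, h(b, b), h(h(h(d, d), h(d, d)), op(b, d)))
Every leftover argument binds to the variable; the entire application is replaced.
New term:  op(b, d, h(op(b, d, h(b, d), h(op(b, d), h(d, d)), h(op(b, d), op(b, h(b, b), h(b, d)))), b))

Answer: op(b, d, h(op(b, d, h(b, d), h(op(b, d), h(d, d)), h(op(b, d), op(b, h(b, b), h(b, d)))), b))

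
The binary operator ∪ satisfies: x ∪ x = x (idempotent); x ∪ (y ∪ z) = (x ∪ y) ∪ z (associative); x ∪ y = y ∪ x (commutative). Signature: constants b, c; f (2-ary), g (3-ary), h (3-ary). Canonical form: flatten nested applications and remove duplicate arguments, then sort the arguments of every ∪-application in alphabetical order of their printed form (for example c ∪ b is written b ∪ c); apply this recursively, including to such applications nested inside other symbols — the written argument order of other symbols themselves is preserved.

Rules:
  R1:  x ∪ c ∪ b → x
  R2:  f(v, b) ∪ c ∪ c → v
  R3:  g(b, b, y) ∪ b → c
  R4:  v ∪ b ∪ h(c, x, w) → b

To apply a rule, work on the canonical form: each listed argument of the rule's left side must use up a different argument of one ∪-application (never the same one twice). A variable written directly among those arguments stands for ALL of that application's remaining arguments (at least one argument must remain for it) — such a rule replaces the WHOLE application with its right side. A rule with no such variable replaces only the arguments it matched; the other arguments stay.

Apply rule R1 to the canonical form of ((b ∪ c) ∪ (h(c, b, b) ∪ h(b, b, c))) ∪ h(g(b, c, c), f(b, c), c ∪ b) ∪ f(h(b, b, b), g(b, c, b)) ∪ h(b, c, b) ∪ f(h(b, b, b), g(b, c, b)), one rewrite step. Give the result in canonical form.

Canonical form:  b ∪ c ∪ f(h(b, b, b), g(b, c, b)) ∪ h(b, b, c) ∪ h(b, c, b) ∪ h(c, b, b) ∪ h(g(b, c, c), f(b, c), b ∪ c)
R1 matches:  uses b, c;  x := f(h(b, b, b), g(b, c, b)) ∪ h(b, b, c) ∪ h(b, c, b) ∪ h(c, b, b) ∪ h(g(b, c, c), f(b, c), b ∪ c)
The variable takes the whole remainder — replace the entire application.
Result:  f(h(b, b, b), g(b, c, b)) ∪ h(b, b, c) ∪ h(b, c, b) ∪ h(c, b, b) ∪ h(g(b, c, c), f(b, c), b ∪ c)

Answer: f(h(b, b, b), g(b, c, b)) ∪ h(b, b, c) ∪ h(b, c, b) ∪ h(c, b, b) ∪ h(g(b, c, c), f(b, c), b ∪ c)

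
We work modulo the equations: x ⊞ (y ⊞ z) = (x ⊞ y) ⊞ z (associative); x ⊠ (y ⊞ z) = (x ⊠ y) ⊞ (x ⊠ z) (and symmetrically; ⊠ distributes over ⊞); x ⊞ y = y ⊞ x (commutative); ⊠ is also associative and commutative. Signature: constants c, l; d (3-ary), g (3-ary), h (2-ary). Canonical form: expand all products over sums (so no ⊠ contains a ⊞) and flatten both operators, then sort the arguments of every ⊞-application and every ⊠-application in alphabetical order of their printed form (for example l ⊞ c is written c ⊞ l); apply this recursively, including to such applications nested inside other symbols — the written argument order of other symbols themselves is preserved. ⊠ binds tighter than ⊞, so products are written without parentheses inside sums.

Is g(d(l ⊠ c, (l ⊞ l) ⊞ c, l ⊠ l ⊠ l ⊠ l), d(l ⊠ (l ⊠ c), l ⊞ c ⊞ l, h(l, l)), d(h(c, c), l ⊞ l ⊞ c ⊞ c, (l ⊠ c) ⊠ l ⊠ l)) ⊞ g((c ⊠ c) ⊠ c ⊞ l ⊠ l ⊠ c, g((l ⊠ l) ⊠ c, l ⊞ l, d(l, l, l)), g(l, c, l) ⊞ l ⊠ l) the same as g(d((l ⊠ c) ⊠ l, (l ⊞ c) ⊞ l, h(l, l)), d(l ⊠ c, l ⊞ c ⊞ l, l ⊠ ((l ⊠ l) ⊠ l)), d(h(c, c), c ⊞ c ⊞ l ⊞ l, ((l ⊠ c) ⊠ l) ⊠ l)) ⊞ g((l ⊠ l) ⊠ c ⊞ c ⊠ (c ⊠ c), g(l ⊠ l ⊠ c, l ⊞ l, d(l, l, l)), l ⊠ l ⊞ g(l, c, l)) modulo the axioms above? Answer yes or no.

Answer: no — g(c ⊠ c ⊠ c ⊞ c ⊠ l ⊠ l, g(c ⊠ l ⊠ l, l ⊞ l, d(l, l, l)), g(l, c, l) ⊞ l ⊠ l) ⊞ g(d(c ⊠ l, c ⊞ l ⊞ l, l ⊠ l ⊠ l ⊠ l), d(c ⊠ l ⊠ l, c ⊞ l ⊞ l, h(l, l)), d(h(c, c), c ⊞ c ⊞ l ⊞ l, c ⊠ l ⊠ l ⊠ l)) vs g(c ⊠ c ⊠ c ⊞ c ⊠ l ⊠ l, g(c ⊠ l ⊠ l, l ⊞ l, d(l, l, l)), g(l, c, l) ⊞ l ⊠ l) ⊞ g(d(c ⊠ l ⊠ l, c ⊞ l ⊞ l, h(l, l)), d(c ⊠ l, c ⊞ l ⊞ l, l ⊠ l ⊠ l ⊠ l), d(h(c, c), c ⊞ c ⊞ l ⊞ l, c ⊠ l ⊠ l ⊠ l))

Derivation:
Left:  g(d(l ⊠ c, (l ⊞ l) ⊞ c, l ⊠ l ⊠ l ⊠ l), d(l ⊠ (l ⊠ c), l ⊞ c ⊞ l, h(l, l)), d(h(c, c), l ⊞ l ⊞ c ⊞ c, (l ⊠ c) ⊠ l ⊠ l)) ⊞ g((c ⊠ c) ⊠ c ⊞ l ⊠ l ⊠ c, g((l ⊠ l) ⊠ c, l ⊞ l, d(l, l, l)), g(l, c, l) ⊞ l ⊠ l)
  Un-nest:  g(d(c ⊠ l, c ⊞ l ⊞ l, l ⊠ l ⊠ l ⊠ l), d(c ⊠ l ⊠ l, c ⊞ l ⊞ l, h(l, l)), d(h(c, c), c ⊞ c ⊞ l ⊞ l, c ⊠ l ⊠ l ⊠ l)) ⊞ g(c ⊠ c ⊠ c ⊞ c ⊠ l ⊠ l, g(c ⊠ l ⊠ l, l ⊞ l, d(l, l, l)), g(l, c, l) ⊞ l ⊠ l)
  Order the arguments:  g(c ⊠ c ⊠ c ⊞ c ⊠ l ⊠ l, g(c ⊠ l ⊠ l, l ⊞ l, d(l, l, l)), g(l, c, l) ⊞ l ⊠ l) ⊞ g(d(c ⊠ l, c ⊞ l ⊞ l, l ⊠ l ⊠ l ⊠ l), d(c ⊠ l ⊠ l, c ⊞ l ⊞ l, h(l, l)), d(h(c, c), c ⊞ c ⊞ l ⊞ l, c ⊠ l ⊠ l ⊠ l))
Right:  g(d((l ⊠ c) ⊠ l, (l ⊞ c) ⊞ l, h(l, l)), d(l ⊠ c, l ⊞ c ⊞ l, l ⊠ ((l ⊠ l) ⊠ l)), d(h(c, c), c ⊞ c ⊞ l ⊞ l, ((l ⊠ c) ⊠ l) ⊠ l)) ⊞ g((l ⊠ l) ⊠ c ⊞ c ⊠ (c ⊠ c), g(l ⊠ l ⊠ c, l ⊞ l, d(l, l, l)), l ⊠ l ⊞ g(l, c, l))
  Un-nest:  g(d(c ⊠ l ⊠ l, c ⊞ l ⊞ l, h(l, l)), d(c ⊠ l, c ⊞ l ⊞ l, l ⊠ l ⊠ l ⊠ l), d(h(c, c), c ⊞ c ⊞ l ⊞ l, c ⊠ l ⊠ l ⊠ l)) ⊞ g(c ⊠ c ⊠ c ⊞ c ⊠ l ⊠ l, g(c ⊠ l ⊠ l, l ⊞ l, d(l, l, l)), g(l, c, l) ⊞ l ⊠ l)
  Sort arguments:  g(c ⊠ c ⊠ c ⊞ c ⊠ l ⊠ l, g(c ⊠ l ⊠ l, l ⊞ l, d(l, l, l)), g(l, c, l) ⊞ l ⊠ l) ⊞ g(d(c ⊠ l ⊠ l, c ⊞ l ⊞ l, h(l, l)), d(c ⊠ l, c ⊞ l ⊞ l, l ⊠ l ⊠ l ⊠ l), d(h(c, c), c ⊞ c ⊞ l ⊞ l, c ⊠ l ⊠ l ⊠ l))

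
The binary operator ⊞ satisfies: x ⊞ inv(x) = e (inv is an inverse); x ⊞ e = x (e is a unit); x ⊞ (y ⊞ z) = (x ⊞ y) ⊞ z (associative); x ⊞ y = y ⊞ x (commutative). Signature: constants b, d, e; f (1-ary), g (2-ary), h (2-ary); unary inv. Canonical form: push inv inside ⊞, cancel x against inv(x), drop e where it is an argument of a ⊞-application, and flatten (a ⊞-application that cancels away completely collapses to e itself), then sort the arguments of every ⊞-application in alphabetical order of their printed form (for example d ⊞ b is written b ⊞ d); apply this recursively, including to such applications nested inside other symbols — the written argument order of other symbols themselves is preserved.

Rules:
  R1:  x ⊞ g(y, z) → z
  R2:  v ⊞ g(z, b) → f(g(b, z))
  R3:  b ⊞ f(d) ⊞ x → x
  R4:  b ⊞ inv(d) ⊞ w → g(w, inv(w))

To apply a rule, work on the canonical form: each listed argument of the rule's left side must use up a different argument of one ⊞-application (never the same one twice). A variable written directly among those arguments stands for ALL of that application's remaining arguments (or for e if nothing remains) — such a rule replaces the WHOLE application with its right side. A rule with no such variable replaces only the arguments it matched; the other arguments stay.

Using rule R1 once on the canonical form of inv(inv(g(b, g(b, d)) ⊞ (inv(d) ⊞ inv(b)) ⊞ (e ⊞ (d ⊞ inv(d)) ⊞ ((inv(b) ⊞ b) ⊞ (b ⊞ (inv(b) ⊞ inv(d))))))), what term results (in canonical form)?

Canonical form:  g(b, g(b, d)) ⊞ inv(b) ⊞ inv(d) ⊞ inv(d)
Apply R1:  consuming g(b, g(b, d));  x := inv(b) ⊞ inv(d) ⊞ inv(d), y := b, z := g(b, d)
The variable takes the whole remainder — replace the entire application.
Result:  g(b, d)

Answer: g(b, d)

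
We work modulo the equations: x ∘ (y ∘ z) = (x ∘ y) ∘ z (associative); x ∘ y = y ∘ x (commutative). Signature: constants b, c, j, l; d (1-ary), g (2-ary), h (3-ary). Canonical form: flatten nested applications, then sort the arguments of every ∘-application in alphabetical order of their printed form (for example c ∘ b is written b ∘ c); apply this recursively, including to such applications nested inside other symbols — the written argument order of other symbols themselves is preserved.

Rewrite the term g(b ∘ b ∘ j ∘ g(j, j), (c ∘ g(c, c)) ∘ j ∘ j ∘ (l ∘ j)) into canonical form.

Descend into:  (c ∘ g(c, c)) ∘ j ∘ j ∘ (l ∘ j)
Flatten:  c ∘ g(c, c) ∘ j ∘ j ∘ l ∘ j
Sort:  c ∘ g(c, c) ∘ j ∘ j ∘ j ∘ l
Reassemble:  g(b ∘ b ∘ g(j, j) ∘ j, c ∘ g(c, c) ∘ j ∘ j ∘ j ∘ l)

Answer: g(b ∘ b ∘ g(j, j) ∘ j, c ∘ g(c, c) ∘ j ∘ j ∘ j ∘ l)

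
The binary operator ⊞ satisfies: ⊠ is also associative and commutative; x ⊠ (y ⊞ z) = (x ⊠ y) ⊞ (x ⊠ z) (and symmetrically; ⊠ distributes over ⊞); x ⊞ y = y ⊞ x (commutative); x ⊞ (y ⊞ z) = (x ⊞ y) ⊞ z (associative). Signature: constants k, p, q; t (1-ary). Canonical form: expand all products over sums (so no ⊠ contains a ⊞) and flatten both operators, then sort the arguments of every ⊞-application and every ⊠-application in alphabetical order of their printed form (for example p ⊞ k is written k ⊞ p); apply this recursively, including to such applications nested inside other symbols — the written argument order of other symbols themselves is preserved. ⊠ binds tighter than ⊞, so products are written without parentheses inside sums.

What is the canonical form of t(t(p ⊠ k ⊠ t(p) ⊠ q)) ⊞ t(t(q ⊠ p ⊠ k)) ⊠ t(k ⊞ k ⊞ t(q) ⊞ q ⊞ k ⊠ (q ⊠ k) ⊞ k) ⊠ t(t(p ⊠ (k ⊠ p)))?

Un-nest:  t(t(k ⊠ p ⊠ q ⊠ t(p))) ⊞ t(k ⊞ k ⊞ k ⊞ k ⊠ k ⊠ q ⊞ q ⊞ t(q)) ⊠ t(t(k ⊠ p ⊠ p)) ⊠ t(t(k ⊠ p ⊠ q))
Sort arguments:  t(k ⊞ k ⊞ k ⊞ k ⊠ k ⊠ q ⊞ q ⊞ t(q)) ⊠ t(t(k ⊠ p ⊠ p)) ⊠ t(t(k ⊠ p ⊠ q)) ⊞ t(t(k ⊠ p ⊠ q ⊠ t(p)))

Answer: t(k ⊞ k ⊞ k ⊞ k ⊠ k ⊠ q ⊞ q ⊞ t(q)) ⊠ t(t(k ⊠ p ⊠ p)) ⊠ t(t(k ⊠ p ⊠ q)) ⊞ t(t(k ⊠ p ⊠ q ⊠ t(p)))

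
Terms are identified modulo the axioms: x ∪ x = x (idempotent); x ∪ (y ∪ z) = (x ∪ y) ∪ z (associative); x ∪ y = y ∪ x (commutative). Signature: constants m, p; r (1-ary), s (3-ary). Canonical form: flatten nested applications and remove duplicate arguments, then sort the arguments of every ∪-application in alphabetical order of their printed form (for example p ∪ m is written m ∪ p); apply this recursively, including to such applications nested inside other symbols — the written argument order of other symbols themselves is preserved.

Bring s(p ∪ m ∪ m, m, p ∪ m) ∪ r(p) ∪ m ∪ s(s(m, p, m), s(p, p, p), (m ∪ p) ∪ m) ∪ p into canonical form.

Canonicalize subterm:  s(p ∪ m ∪ m, m, p ∪ m)  →  s(m ∪ p, m, m ∪ p)
Simplify inside:  s(s(m, p, m), s(p, p, p), (m ∪ p) ∪ m)  →  s(s(m, p, m), s(p, p, p), m ∪ p)
Order the arguments:  m ∪ p ∪ r(p) ∪ s(m ∪ p, m, m ∪ p) ∪ s(s(m, p, m), s(p, p, p), m ∪ p)

Answer: m ∪ p ∪ r(p) ∪ s(m ∪ p, m, m ∪ p) ∪ s(s(m, p, m), s(p, p, p), m ∪ p)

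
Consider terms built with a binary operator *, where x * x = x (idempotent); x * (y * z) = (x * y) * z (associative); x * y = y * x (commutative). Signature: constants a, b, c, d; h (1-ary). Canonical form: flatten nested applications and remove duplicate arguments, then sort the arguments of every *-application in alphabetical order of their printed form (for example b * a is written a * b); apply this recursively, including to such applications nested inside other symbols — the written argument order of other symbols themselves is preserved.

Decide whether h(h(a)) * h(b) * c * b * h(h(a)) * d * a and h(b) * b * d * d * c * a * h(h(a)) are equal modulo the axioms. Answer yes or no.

Answer: yes — both canonical forms are a * b * c * d * h(b) * h(h(a))

Derivation:
Left:  h(h(a)) * h(b) * c * b * h(h(a)) * d * a
  Deduplicate:  drop duplicate h(h(a))
  Sort arguments:  a * b * c * d * h(b) * h(h(a))
Right:  h(b) * b * d * d * c * a * h(h(a))
  Deduplicate:  drop duplicate d
  Sort:  a * b * c * d * h(b) * h(h(a))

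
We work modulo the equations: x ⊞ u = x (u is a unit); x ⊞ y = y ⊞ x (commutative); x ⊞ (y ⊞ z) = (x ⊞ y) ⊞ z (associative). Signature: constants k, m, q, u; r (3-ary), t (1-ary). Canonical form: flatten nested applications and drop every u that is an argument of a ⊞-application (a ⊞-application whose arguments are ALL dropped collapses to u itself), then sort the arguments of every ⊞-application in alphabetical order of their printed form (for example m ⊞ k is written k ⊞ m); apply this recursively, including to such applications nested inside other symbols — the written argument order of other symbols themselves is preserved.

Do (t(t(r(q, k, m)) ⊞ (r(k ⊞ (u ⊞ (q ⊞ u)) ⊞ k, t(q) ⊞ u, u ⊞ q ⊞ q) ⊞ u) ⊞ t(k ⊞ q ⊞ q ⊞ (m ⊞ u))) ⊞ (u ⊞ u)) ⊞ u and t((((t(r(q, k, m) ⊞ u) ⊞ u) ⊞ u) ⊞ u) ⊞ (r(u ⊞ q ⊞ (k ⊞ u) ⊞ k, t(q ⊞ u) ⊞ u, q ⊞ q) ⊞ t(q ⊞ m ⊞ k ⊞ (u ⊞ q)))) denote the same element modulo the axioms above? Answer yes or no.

Left:  (t(t(r(q, k, m)) ⊞ (r(k ⊞ (u ⊞ (q ⊞ u)) ⊞ k, t(q) ⊞ u, u ⊞ q ⊞ q) ⊞ u) ⊞ t(k ⊞ q ⊞ q ⊞ (m ⊞ u))) ⊞ (u ⊞ u)) ⊞ u
  Flatten:  t(t(r(q, k, m)) ⊞ (r(k ⊞ (u ⊞ (q ⊞ u)) ⊞ k, t(q) ⊞ u, u ⊞ q ⊞ q) ⊞ u) ⊞ t(k ⊞ q ⊞ q ⊞ (m ⊞ u))) ⊞ u ⊞ u ⊞ u
  Canonicalize subterm:  t(t(r(q, k, m)) ⊞ (r(k ⊞ (u ⊞ (q ⊞ u)) ⊞ k, t(q) ⊞ u, u ⊞ q ⊞ q) ⊞ u) ⊞ t(k ⊞ q ⊞ q ⊞ (m ⊞ u)))  →  t(r(k ⊞ k ⊞ q, t(q), q ⊞ q) ⊞ t(k ⊞ m ⊞ q ⊞ q) ⊞ t(r(q, k, m)))
  Units out:  drop u (×3)
  Order the arguments:  t(r(k ⊞ k ⊞ q, t(q), q ⊞ q) ⊞ t(k ⊞ m ⊞ q ⊞ q) ⊞ t(r(q, k, m)))
Right:  t((((t(r(q, k, m) ⊞ u) ⊞ u) ⊞ u) ⊞ u) ⊞ (r(u ⊞ q ⊞ (k ⊞ u) ⊞ k, t(q ⊞ u) ⊞ u, q ⊞ q) ⊞ t(q ⊞ m ⊞ k ⊞ (u ⊞ q))))
  Work inside:  (((t(r(q, k, m) ⊞ u) ⊞ u) ⊞ u) ⊞ u) ⊞ (r(u ⊞ q ⊞ (k ⊞ u) ⊞ k, t(q ⊞ u) ⊞ u, q ⊞ q) ⊞ t(q ⊞ m ⊞ k ⊞ (u ⊞ q)))
  Flatten:  t(r(q, k, m) ⊞ u) ⊞ u ⊞ u ⊞ u ⊞ r(u ⊞ q ⊞ (k ⊞ u) ⊞ k, t(q ⊞ u) ⊞ u, q ⊞ q) ⊞ t(q ⊞ m ⊞ k ⊞ (u ⊞ q))
  Simplify inside:  t(r(q, k, m) ⊞ u)  →  t(r(q, k, m))
  Canonicalize subterm:  r(u ⊞ q ⊞ (k ⊞ u) ⊞ k, t(q ⊞ u) ⊞ u, q ⊞ q)  →  r(k ⊞ k ⊞ q, t(q), q ⊞ q)
  Simplify inside:  t(q ⊞ m ⊞ k ⊞ (u ⊞ q))  →  t(k ⊞ m ⊞ q ⊞ q)
  Unit:  drop u (×3)
  Sort:  r(k ⊞ k ⊞ q, t(q), q ⊞ q) ⊞ t(k ⊞ m ⊞ q ⊞ q) ⊞ t(r(q, k, m))
  Put back:  t(r(k ⊞ k ⊞ q, t(q), q ⊞ q) ⊞ t(k ⊞ m ⊞ q ⊞ q) ⊞ t(r(q, k, m)))

Answer: yes — both canonical forms are t(r(k ⊞ k ⊞ q, t(q), q ⊞ q) ⊞ t(k ⊞ m ⊞ q ⊞ q) ⊞ t(r(q, k, m)))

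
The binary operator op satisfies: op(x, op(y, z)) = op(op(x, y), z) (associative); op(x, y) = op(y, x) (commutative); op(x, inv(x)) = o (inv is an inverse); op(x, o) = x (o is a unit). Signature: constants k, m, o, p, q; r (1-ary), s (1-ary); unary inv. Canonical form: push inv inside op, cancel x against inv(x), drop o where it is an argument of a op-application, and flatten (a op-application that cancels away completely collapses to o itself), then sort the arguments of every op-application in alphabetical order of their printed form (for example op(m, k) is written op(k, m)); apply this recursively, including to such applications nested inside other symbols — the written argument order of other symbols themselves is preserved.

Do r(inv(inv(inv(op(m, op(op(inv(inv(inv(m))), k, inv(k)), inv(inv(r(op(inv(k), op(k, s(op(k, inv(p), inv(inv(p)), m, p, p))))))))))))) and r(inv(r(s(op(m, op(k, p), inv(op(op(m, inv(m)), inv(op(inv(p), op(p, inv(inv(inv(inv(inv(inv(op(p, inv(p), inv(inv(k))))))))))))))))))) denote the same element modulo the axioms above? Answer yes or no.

Left:  r(inv(inv(inv(op(m, op(op(inv(inv(inv(m))), k, inv(k)), inv(inv(r(op(inv(k), op(k, s(op(k, inv(p), inv(inv(p)), m, p, p)))))))))))))
  Focus inside:  op(m, op(op(inv(inv(inv(m))), k, inv(k)), inv(inv(r(op(inv(k), op(k, s(op(k, inv(p), inv(inv(p)), m, p, p)))))))))
  Push inv inside:  distribute inv over op and collapse double inv
  Cancel:  m cancels; k cancels
  Combine occurrences:  r(s(op(k, m, p, p)))
  Put back:  r(inv(r(s(op(k, m, p, p)))))
Right:  r(inv(r(s(op(m, op(k, p), inv(op(op(m, inv(m)), inv(op(inv(p), op(p, inv(inv(inv(inv(inv(inv(op(p, inv(p), inv(inv(k)))))))))))))))))))
  Descend into:  op(m, op(k, p), inv(op(op(m, inv(m)), inv(op(inv(p), op(p, inv(inv(inv(inv(inv(inv(op(p, inv(p), inv(inv(k)))))))))))))))
  Push inv inside:  distribute inv over op and collapse double inv
  Collect:  op(m, k, k, p)
  Order the arguments:  op(k, k, m, p)
  Rebuild:  r(inv(r(s(op(k, k, m, p)))))

Answer: no — r(inv(r(s(op(k, m, p, p))))) vs r(inv(r(s(op(k, k, m, p)))))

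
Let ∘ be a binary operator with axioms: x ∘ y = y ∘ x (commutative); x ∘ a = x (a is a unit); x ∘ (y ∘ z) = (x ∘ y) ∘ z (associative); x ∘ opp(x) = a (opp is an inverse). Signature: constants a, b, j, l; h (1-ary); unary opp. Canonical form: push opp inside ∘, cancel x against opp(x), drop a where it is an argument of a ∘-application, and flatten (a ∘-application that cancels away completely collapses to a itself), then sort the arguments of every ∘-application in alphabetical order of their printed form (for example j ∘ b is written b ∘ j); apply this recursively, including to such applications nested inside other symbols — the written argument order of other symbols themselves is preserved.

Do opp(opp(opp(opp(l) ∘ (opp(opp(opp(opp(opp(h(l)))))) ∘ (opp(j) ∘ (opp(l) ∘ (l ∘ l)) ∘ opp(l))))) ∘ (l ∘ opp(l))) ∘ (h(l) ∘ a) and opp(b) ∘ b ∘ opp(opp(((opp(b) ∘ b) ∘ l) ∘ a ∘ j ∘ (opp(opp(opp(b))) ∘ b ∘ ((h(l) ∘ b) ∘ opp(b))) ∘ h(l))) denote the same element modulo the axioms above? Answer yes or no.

Answer: yes — both canonical forms are h(l) ∘ h(l) ∘ j ∘ l

Derivation:
Left:  opp(opp(opp(opp(l) ∘ (opp(opp(opp(opp(opp(h(l)))))) ∘ (opp(j) ∘ (opp(l) ∘ (l ∘ l)) ∘ opp(l))))) ∘ (l ∘ opp(l))) ∘ (h(l) ∘ a)
  Push opp inside:  distribute opp over ∘ and collapse double opp
  Collect:  l ∘ h(l) ∘ h(l) ∘ j
  Sort arguments:  h(l) ∘ h(l) ∘ j ∘ l
Right:  opp(b) ∘ b ∘ opp(opp(((opp(b) ∘ b) ∘ l) ∘ a ∘ j ∘ (opp(opp(opp(b))) ∘ b ∘ ((h(l) ∘ b) ∘ opp(b))) ∘ h(l)))
  Push opp inside:  distribute opp over ∘ and collapse double opp
  Cancel:  b cancels
  Combine occurrences:  l ∘ j ∘ h(l) ∘ h(l)
  Order the arguments:  h(l) ∘ h(l) ∘ j ∘ l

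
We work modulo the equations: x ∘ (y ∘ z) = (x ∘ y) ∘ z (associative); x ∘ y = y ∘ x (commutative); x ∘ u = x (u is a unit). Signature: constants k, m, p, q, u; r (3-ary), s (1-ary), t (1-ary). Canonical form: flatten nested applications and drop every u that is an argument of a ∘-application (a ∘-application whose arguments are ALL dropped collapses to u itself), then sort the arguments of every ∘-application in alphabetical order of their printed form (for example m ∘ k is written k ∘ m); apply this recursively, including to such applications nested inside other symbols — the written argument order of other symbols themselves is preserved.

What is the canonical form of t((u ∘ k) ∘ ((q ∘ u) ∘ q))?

Answer: t(k ∘ q ∘ q)

Derivation:
Focus inside:  (u ∘ k) ∘ ((q ∘ u) ∘ q)
Merge nested applications:  u ∘ k ∘ q ∘ u ∘ q
Units out:  drop u (×2)
Order the arguments:  k ∘ q ∘ q
Reassemble:  t(k ∘ q ∘ q)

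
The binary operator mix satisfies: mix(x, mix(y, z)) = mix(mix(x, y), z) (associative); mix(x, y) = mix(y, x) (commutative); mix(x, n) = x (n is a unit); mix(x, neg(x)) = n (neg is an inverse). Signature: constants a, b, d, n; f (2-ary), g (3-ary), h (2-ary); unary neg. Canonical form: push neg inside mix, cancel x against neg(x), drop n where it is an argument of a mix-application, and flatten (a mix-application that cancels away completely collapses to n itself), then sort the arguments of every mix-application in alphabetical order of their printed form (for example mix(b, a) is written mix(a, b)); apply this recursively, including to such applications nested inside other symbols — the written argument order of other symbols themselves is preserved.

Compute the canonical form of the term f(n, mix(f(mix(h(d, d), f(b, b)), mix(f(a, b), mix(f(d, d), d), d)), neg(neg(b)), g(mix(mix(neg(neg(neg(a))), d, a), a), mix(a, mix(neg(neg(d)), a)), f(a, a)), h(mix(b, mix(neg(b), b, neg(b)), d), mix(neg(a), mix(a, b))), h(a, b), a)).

Answer: f(n, mix(a, b, f(mix(f(b, b), h(d, d)), mix(d, d, f(a, b), f(d, d))), g(mix(a, d), mix(a, a, d), f(a, a)), h(a, b), h(d, b)))

Derivation:
Work inside:  mix(f(mix(h(d, d), f(b, b)), mix(f(a, b), mix(f(d, d), d), d)), neg(neg(b)), g(mix(mix(neg(neg(neg(a))), d, a), a), mix(a, mix(neg(neg(d)), a)), f(a, a)), h(mix(b, mix(neg(b), b, neg(b)), d), mix(neg(a), mix(a, b))), h(a, b), a)
Push neg inside:  distribute neg over mix and collapse double neg
Collect terms:  mix(f(mix(f(b, b), h(d, d)), mix(d, d, f(a, b), f(d, d))), b, g(mix(a, d), mix(a, a, d), f(a, a)), h(d, b), h(a, b), a)
Sort:  mix(a, b, f(mix(f(b, b), h(d, d)), mix(d, d, f(a, b), f(d, d))), g(mix(a, d), mix(a, a, d), f(a, a)), h(a, b), h(d, b))
Reassemble:  f(n, mix(a, b, f(mix(f(b, b), h(d, d)), mix(d, d, f(a, b), f(d, d))), g(mix(a, d), mix(a, a, d), f(a, a)), h(a, b), h(d, b)))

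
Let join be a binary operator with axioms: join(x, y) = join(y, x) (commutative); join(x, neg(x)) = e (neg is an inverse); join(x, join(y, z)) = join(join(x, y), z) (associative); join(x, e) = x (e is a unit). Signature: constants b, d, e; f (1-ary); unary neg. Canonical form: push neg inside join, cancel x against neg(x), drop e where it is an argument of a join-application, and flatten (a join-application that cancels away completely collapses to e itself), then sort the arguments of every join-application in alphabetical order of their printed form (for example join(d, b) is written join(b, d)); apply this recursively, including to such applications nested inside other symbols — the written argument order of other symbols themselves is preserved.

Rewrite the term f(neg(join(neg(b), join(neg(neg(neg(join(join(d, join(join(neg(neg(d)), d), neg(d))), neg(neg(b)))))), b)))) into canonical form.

Descend into:  join(neg(b), join(neg(neg(neg(join(join(d, join(join(neg(neg(d)), d), neg(d))), neg(neg(b)))))), b))
Push neg inside:  distribute neg over join and collapse double neg
Collect:  join(neg(b), neg(d), neg(d))
Reassemble:  f(join(b, d, d))

Answer: f(join(b, d, d))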